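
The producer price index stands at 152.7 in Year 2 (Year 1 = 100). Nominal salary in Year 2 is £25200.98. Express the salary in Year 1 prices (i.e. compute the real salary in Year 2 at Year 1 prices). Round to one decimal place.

16503.6

Real = Nominal ÷ (Index/100) = 25200.98 ÷ (152.7/100)
     = 25200.98 ÷ 1.527 = 16503.5887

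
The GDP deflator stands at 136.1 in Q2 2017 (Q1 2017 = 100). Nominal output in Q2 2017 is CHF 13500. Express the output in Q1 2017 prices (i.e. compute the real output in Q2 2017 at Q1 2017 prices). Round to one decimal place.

Real = Nominal ÷ (Index/100) = 13500 ÷ (136.1/100)
     = 13500 ÷ 1.361 = 9919.1771

9919.2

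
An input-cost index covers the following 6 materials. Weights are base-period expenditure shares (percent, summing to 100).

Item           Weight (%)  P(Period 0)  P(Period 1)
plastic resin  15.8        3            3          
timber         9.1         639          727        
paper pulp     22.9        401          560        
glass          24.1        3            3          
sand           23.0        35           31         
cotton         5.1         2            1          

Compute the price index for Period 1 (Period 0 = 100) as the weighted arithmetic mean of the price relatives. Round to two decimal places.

105.15

plastic resin: 15.8 × (3/3) = 15.8 × 1.000000 = 15.8000
timber: 9.1 × (727/639) = 9.1 × 1.137715 = 10.3532
paper pulp: 22.9 × (560/401) = 22.9 × 1.396509 = 31.9800
glass: 24.1 × (3/3) = 24.1 × 1.000000 = 24.1000
sand: 23.0 × (31/35) = 23.0 × 0.885714 = 20.3714
cotton: 5.1 × (1/2) = 5.1 × 0.500000 = 2.5500
Index = Σ wᵢ·(p₁ᵢ/p₀ᵢ) = 15.8000 + 10.3532 + 31.9800 + 24.1000 + 20.3714 + 2.5500 = 105.1547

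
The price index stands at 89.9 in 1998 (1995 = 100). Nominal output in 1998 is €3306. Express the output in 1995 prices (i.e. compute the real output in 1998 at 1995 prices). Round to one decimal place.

3677.4

Real = Nominal ÷ (Index/100) = 3306 ÷ (89.9/100)
     = 3306 ÷ 0.899 = 3677.4194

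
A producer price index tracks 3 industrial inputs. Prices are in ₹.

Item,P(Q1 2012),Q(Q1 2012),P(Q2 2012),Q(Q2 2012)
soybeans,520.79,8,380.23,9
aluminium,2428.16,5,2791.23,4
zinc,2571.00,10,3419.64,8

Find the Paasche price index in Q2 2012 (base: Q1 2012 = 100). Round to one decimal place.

120.0

Paasche price index uses current-period quantities as weights.
ΣP(Q2 2012)·Q(Q2 2012) = 380.23×9 + 2791.23×4 + 3419.64×8 = 3422.07 + 11164.92 + 27357.12 = 41944.11
ΣP(Q1 2012)·Q(Q2 2012) = 520.79×9 + 2428.16×4 + 2571.00×8 = 4687.11 + 9712.64 + 20568 = 34967.75
Index = 41944.11 / 34967.75 × 100 = 119.9508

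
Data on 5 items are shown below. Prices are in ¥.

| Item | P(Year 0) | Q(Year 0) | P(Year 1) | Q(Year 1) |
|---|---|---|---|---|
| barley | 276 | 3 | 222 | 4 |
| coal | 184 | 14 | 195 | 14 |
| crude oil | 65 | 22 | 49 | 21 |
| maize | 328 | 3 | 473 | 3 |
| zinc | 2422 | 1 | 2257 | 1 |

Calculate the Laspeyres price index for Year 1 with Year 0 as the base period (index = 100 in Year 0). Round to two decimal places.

Laspeyres price index uses base-period quantities as weights.
ΣP(Year 1)·Q(Year 0) = 222×3 + 195×14 + 49×22 + 473×3 + 2257×1 = 666 + 2730 + 1078 + 1419 + 2257 = 8150
ΣP(Year 0)·Q(Year 0) = 276×3 + 184×14 + 65×22 + 328×3 + 2422×1 = 828 + 2576 + 1430 + 984 + 2422 = 8240
Index = 8150 / 8240 × 100 = 98.9078

98.91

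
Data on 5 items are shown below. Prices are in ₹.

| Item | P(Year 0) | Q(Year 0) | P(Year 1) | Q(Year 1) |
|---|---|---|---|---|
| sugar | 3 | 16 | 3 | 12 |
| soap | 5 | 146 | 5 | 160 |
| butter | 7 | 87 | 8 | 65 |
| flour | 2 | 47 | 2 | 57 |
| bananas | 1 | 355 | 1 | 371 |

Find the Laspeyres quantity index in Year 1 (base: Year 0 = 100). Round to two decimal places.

Laspeyres quantity index uses base-period prices as weights.
ΣP(Year 0)·Q(Year 1) = 3×12 + 5×160 + 7×65 + 2×57 + 1×371 = 36 + 800 + 455 + 114 + 371 = 1776
ΣP(Year 0)·Q(Year 0) = 3×16 + 5×146 + 7×87 + 2×47 + 1×355 = 48 + 730 + 609 + 94 + 355 = 1836
Index = 1776 / 1836 × 100 = 96.7320

96.73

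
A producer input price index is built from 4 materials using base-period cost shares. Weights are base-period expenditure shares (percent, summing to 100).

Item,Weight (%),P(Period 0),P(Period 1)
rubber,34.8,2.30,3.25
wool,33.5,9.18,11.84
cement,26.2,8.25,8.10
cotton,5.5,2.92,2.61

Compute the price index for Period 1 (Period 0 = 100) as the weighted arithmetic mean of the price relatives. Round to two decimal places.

123.02

rubber: 34.8 × (3.25/2.30) = 34.8 × 1.413043 = 49.1739
wool: 33.5 × (11.84/9.18) = 33.5 × 1.289760 = 43.2070
cement: 26.2 × (8.10/8.25) = 26.2 × 0.981818 = 25.7236
cotton: 5.5 × (2.61/2.92) = 5.5 × 0.893836 = 4.9161
Index = Σ wᵢ·(p₁ᵢ/p₀ᵢ) = 49.1739 + 43.2070 + 25.7236 + 4.9161 = 123.0206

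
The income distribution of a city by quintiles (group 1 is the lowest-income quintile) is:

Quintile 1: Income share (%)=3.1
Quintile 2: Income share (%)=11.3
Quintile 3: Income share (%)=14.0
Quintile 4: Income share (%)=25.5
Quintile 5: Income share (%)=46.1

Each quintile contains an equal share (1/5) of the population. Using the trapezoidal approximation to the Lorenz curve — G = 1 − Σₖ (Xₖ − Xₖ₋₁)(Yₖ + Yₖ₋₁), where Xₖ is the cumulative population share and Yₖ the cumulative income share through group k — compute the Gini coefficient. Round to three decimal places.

0.401

Cumulative income shares Yₖ: 0.0310, 0.1440, 0.2840, 0.5390, 1.0000
Σ (Xₖ−Xₖ₋₁)(Yₖ+Yₖ₋₁) = (1/5)(0.0310+0.0000) + (1/5)(0.1440+0.0310) + (1/5)(0.2840+0.1440) + (1/5)(0.5390+0.2840) + (1/5)(1.0000+0.5390)
  = 0.0062 + 0.0350 + 0.0856 + 0.1646 + 0.3078 = 0.5992
G = 1 − 0.5992 = 0.4008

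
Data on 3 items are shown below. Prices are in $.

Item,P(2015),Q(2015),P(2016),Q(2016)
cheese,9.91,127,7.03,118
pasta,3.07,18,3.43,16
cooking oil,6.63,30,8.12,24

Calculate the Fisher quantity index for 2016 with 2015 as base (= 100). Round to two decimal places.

Laspeyres component (base-period weights):
ΣP(2015)Q(2016) = 9.91×118 + 3.07×16 + 6.63×24 = 1169.38 + 49.12 + 159.12 = 1377.62
ΣP(2015)Q(2015) = 9.91×127 + 3.07×18 + 6.63×30 = 1258.57 + 55.26 + 198.9 = 1512.73
L = 1377.62 / 1512.73 × 100 = 91.0685
Paasche component (current-period weights):
ΣP(2016)Q(2016) = 7.03×118 + 3.43×16 + 8.12×24 = 829.54 + 54.88 + 194.88 = 1079.3
ΣP(2016)Q(2015) = 7.03×127 + 3.43×18 + 8.12×30 = 892.81 + 61.74 + 243.6 = 1198.15
P = 1079.3 / 1198.15 × 100 = 90.0805
Fisher = √(L × P) = √(91.0685 × 90.0805) = 90.5732

90.57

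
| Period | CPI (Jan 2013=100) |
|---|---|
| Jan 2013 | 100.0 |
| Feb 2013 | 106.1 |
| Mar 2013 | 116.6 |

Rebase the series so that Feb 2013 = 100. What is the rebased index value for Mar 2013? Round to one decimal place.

109.9

Rebased(Mar 2013) = 116.6 / 106.1 × 100 = 109.8963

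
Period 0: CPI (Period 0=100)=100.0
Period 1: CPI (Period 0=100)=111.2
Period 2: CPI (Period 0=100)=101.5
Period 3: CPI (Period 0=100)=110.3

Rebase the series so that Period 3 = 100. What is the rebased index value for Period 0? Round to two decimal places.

Rebased(Period 0) = 100.0 / 110.3 × 100 = 90.6618

90.66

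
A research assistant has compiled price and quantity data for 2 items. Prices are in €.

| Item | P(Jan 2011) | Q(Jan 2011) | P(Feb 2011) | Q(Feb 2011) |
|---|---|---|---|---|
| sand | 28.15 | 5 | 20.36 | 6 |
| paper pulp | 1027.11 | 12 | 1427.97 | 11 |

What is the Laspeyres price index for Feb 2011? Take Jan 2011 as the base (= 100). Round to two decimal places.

138.27

Laspeyres price index uses base-period quantities as weights.
ΣP(Feb 2011)·Q(Jan 2011) = 20.36×5 + 1427.97×12 = 101.8 + 17135.64 = 17237.44
ΣP(Jan 2011)·Q(Jan 2011) = 28.15×5 + 1027.11×12 = 140.75 + 12325.32 = 12466.07
Index = 17237.44 / 12466.07 × 100 = 138.2749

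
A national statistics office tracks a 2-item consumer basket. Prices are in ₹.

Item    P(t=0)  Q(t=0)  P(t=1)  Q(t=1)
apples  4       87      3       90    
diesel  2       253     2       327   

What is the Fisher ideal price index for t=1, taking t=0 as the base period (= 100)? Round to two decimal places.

Laspeyres component (base-period weights):
ΣP(t=1)Q(t=0) = 3×87 + 2×253 = 261 + 506 = 767
ΣP(t=0)Q(t=0) = 4×87 + 2×253 = 348 + 506 = 854
L = 767 / 854 × 100 = 89.8126
Paasche component (current-period weights):
ΣP(t=1)Q(t=1) = 3×90 + 2×327 = 270 + 654 = 924
ΣP(t=0)Q(t=1) = 4×90 + 2×327 = 360 + 654 = 1014
P = 924 / 1014 × 100 = 91.1243
Fisher = √(L × P) = √(89.8126 × 91.1243) = 90.4661

90.47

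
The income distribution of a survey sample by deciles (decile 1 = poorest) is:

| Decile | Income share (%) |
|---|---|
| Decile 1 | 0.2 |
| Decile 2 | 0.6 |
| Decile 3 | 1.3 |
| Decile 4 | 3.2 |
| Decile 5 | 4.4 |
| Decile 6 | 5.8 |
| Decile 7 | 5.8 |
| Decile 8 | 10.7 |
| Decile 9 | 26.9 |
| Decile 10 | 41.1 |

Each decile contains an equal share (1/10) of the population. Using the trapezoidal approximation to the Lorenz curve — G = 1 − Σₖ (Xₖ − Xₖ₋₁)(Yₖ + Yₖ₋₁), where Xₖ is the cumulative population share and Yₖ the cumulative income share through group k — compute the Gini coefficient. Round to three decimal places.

Cumulative income shares Yₖ: 0.0020, 0.0080, 0.0210, 0.0530, 0.0970, 0.1550, 0.2130, 0.3200, 0.5890, 1.0000
Σ (Xₖ−Xₖ₋₁)(Yₖ+Yₖ₋₁) = (1/10)(0.0020+0.0000) + (1/10)(0.0080+0.0020) + (1/10)(0.0210+0.0080) + (1/10)(0.0530+0.0210) + (1/10)(0.0970+0.0530) + (1/10)(0.1550+0.0970) + (1/10)(0.2130+0.1550) + (1/10)(0.3200+0.2130) + (1/10)(0.5890+0.3200) + (1/10)(1.0000+0.5890)
  = 0.0002 + 0.0010 + 0.0029 + 0.0074 + 0.0150 + 0.0252 + 0.0368 + 0.0533 + 0.0909 + 0.1589 = 0.3916
G = 1 − 0.3916 = 0.6084

0.608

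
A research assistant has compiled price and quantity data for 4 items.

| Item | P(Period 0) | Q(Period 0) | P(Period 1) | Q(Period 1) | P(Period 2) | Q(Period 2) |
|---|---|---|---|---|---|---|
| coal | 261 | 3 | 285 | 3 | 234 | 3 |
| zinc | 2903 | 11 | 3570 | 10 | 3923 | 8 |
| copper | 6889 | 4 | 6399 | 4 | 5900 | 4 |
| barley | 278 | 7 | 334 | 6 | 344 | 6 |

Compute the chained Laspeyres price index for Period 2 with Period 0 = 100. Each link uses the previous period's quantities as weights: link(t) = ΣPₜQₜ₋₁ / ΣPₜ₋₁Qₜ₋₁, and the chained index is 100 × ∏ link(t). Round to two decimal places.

111.84

Link Period 0→Period 1:
ΣP(Period 1)Q(Period 0) = 285×3 + 3570×11 + 6399×4 + 334×7 = 855 + 39270 + 25596 + 2338 = 68059
ΣP(Period 0)Q(Period 0) = 261×3 + 2903×11 + 6889×4 + 278×7 = 783 + 31933 + 27556 + 1946 = 62218
link = 68059/62218 = 1.093880
Link Period 1→Period 2:
ΣP(Period 2)Q(Period 1) = 234×3 + 3923×10 + 5900×4 + 344×6 = 702 + 39230 + 23600 + 2064 = 65596
ΣP(Period 1)Q(Period 1) = 285×3 + 3570×10 + 6399×4 + 334×6 = 855 + 35700 + 25596 + 2004 = 64155
link = 65596/64155 = 1.022461
Chained index = 100 × 1.093880 × 1.022461 = 111.8449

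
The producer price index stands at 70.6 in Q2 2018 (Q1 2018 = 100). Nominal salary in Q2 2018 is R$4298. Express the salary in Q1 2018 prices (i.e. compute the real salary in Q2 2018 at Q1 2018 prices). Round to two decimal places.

6087.82

Real = Nominal ÷ (Index/100) = 4298 ÷ (70.6/100)
     = 4298 ÷ 0.706 = 6087.8187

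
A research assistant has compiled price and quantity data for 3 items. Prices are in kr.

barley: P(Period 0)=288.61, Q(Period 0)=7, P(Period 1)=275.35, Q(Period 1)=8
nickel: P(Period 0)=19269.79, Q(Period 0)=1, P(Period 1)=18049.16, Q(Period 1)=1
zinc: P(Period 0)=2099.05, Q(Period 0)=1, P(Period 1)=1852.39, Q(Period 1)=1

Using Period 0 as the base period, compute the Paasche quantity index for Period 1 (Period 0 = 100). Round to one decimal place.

101.3

Paasche quantity index uses current-period prices as weights.
ΣP(Period 1)·Q(Period 1) = 275.35×8 + 18049.16×1 + 1852.39×1 = 2202.8 + 18049.16 + 1852.39 = 22104.35
ΣP(Period 1)·Q(Period 0) = 275.35×7 + 18049.16×1 + 1852.39×1 = 1927.45 + 18049.16 + 1852.39 = 21829
Index = 22104.35 / 21829 × 100 = 101.2614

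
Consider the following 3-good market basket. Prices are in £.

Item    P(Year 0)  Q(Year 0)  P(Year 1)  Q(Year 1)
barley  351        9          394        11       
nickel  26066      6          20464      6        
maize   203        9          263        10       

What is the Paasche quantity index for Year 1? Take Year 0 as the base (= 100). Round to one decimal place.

Paasche quantity index uses current-period prices as weights.
ΣP(Year 1)·Q(Year 1) = 394×11 + 20464×6 + 263×10 = 4334 + 122784 + 2630 = 129748
ΣP(Year 1)·Q(Year 0) = 394×9 + 20464×6 + 263×9 = 3546 + 122784 + 2367 = 128697
Index = 129748 / 128697 × 100 = 100.8166

100.8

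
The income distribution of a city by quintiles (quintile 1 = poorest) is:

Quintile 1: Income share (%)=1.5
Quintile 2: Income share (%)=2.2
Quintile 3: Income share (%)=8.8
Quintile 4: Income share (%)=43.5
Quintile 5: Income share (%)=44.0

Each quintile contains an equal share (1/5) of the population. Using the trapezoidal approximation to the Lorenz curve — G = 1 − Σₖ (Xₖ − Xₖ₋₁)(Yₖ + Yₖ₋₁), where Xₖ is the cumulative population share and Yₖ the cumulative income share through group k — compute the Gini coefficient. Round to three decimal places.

Cumulative income shares Yₖ: 0.0150, 0.0370, 0.1250, 0.5600, 1.0000
Σ (Xₖ−Xₖ₋₁)(Yₖ+Yₖ₋₁) = (1/5)(0.0150+0.0000) + (1/5)(0.0370+0.0150) + (1/5)(0.1250+0.0370) + (1/5)(0.5600+0.1250) + (1/5)(1.0000+0.5600)
  = 0.0030 + 0.0104 + 0.0324 + 0.1370 + 0.3120 = 0.4948
G = 1 − 0.4948 = 0.5052

0.505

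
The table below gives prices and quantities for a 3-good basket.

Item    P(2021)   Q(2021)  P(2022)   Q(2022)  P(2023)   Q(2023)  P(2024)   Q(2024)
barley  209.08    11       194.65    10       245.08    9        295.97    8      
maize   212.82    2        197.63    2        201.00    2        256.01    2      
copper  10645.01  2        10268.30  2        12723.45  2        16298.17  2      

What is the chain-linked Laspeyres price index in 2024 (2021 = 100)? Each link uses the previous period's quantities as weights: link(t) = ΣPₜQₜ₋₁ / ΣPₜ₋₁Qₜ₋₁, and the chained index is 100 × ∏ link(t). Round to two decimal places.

Link 2021→2022:
ΣP(2022)Q(2021) = 194.65×11 + 197.63×2 + 10268.30×2 = 2141.15 + 395.26 + 20536.6 = 23073.01
ΣP(2021)Q(2021) = 209.08×11 + 212.82×2 + 10645.01×2 = 2299.88 + 425.64 + 21290.02 = 24015.54
link = 23073.01/24015.54 = 0.960753
Link 2022→2023:
ΣP(2023)Q(2022) = 245.08×10 + 201.00×2 + 12723.45×2 = 2450.8 + 402 + 25446.9 = 28299.7
ΣP(2022)Q(2022) = 194.65×10 + 197.63×2 + 10268.30×2 = 1946.5 + 395.26 + 20536.6 = 22878.36
link = 28299.7/22878.36 = 1.236964
Link 2023→2024:
ΣP(2024)Q(2023) = 295.97×9 + 256.01×2 + 16298.17×2 = 2663.73 + 512.02 + 32596.34 = 35772.09
ΣP(2023)Q(2023) = 245.08×9 + 201.00×2 + 12723.45×2 = 2205.72 + 402 + 25446.9 = 28054.62
link = 35772.09/28054.62 = 1.275087
Chained index = 100 × 0.960753 × 1.236964 × 1.275087 = 151.5335

151.53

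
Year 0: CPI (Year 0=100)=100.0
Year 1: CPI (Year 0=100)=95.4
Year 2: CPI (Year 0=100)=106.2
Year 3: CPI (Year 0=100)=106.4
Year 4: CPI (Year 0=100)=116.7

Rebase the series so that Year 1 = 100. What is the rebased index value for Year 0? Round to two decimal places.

104.82

Rebased(Year 0) = 100.0 / 95.4 × 100 = 104.8218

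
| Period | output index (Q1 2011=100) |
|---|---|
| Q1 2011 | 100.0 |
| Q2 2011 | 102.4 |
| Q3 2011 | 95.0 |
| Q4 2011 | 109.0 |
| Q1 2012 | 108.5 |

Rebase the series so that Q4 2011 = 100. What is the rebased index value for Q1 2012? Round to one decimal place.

99.5

Rebased(Q1 2012) = 108.5 / 109.0 × 100 = 99.5413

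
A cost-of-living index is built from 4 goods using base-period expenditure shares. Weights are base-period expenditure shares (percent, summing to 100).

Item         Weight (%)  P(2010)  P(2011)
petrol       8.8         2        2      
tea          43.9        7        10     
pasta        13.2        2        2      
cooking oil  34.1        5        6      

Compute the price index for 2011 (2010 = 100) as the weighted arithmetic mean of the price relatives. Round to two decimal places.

petrol: 8.8 × (2/2) = 8.8 × 1.000000 = 8.8000
tea: 43.9 × (10/7) = 43.9 × 1.428571 = 62.7143
pasta: 13.2 × (2/2) = 13.2 × 1.000000 = 13.2000
cooking oil: 34.1 × (6/5) = 34.1 × 1.200000 = 40.9200
Index = Σ wᵢ·(p₁ᵢ/p₀ᵢ) = 8.8000 + 62.7143 + 13.2000 + 40.9200 = 125.6343

125.63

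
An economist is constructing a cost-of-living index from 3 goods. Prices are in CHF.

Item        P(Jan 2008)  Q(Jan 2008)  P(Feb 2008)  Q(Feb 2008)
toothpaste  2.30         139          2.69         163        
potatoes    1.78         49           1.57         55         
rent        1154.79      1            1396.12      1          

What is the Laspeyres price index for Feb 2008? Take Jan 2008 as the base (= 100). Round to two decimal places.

Laspeyres price index uses base-period quantities as weights.
ΣP(Feb 2008)·Q(Jan 2008) = 2.69×139 + 1.57×49 + 1396.12×1 = 373.91 + 76.93 + 1396.12 = 1846.96
ΣP(Jan 2008)·Q(Jan 2008) = 2.30×139 + 1.78×49 + 1154.79×1 = 319.7 + 87.22 + 1154.79 = 1561.71
Index = 1846.96 / 1561.71 × 100 = 118.2652

118.27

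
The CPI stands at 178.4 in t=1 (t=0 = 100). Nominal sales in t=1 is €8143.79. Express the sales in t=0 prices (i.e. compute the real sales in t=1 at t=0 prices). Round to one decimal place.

4564.9

Real = Nominal ÷ (Index/100) = 8143.79 ÷ (178.4/100)
     = 8143.79 ÷ 1.784 = 4564.9047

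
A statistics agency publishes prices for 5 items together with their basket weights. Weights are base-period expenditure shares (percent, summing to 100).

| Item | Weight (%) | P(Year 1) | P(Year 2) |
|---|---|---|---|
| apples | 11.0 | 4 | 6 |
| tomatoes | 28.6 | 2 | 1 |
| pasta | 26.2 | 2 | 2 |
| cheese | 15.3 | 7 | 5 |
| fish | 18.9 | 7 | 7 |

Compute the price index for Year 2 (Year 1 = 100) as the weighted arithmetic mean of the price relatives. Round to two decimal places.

apples: 11.0 × (6/4) = 11.0 × 1.500000 = 16.5000
tomatoes: 28.6 × (1/2) = 28.6 × 0.500000 = 14.3000
pasta: 26.2 × (2/2) = 26.2 × 1.000000 = 26.2000
cheese: 15.3 × (5/7) = 15.3 × 0.714286 = 10.9286
fish: 18.9 × (7/7) = 18.9 × 1.000000 = 18.9000
Index = Σ wᵢ·(p₁ᵢ/p₀ᵢ) = 16.5000 + 14.3000 + 26.2000 + 10.9286 + 18.9000 = 86.8286

86.83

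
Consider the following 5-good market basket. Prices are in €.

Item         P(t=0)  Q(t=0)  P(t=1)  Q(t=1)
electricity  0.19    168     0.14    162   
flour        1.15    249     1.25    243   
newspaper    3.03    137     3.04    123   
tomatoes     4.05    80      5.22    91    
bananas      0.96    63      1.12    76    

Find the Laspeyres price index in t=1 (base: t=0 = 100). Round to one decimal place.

Laspeyres price index uses base-period quantities as weights.
ΣP(t=1)·Q(t=0) = 0.14×168 + 1.25×249 + 3.04×137 + 5.22×80 + 1.12×63 = 23.52 + 311.25 + 416.48 + 417.6 + 70.56 = 1239.41
ΣP(t=0)·Q(t=0) = 0.19×168 + 1.15×249 + 3.03×137 + 4.05×80 + 0.96×63 = 31.92 + 286.35 + 415.11 + 324 + 60.48 = 1117.86
Index = 1239.41 / 1117.86 × 100 = 110.8735

110.9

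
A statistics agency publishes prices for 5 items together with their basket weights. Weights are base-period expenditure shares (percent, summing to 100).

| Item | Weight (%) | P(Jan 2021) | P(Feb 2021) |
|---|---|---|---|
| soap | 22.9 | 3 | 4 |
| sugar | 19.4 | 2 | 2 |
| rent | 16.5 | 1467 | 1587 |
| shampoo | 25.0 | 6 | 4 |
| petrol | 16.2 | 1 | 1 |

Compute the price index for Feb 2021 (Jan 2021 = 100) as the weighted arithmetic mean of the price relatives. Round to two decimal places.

soap: 22.9 × (4/3) = 22.9 × 1.333333 = 30.5333
sugar: 19.4 × (2/2) = 19.4 × 1.000000 = 19.4000
rent: 16.5 × (1587/1467) = 16.5 × 1.081800 = 17.8497
shampoo: 25.0 × (4/6) = 25.0 × 0.666667 = 16.6667
petrol: 16.2 × (1/1) = 16.2 × 1.000000 = 16.2000
Index = Σ wᵢ·(p₁ᵢ/p₀ᵢ) = 30.5333 + 19.4000 + 17.8497 + 16.6667 + 16.2000 = 100.6497

100.65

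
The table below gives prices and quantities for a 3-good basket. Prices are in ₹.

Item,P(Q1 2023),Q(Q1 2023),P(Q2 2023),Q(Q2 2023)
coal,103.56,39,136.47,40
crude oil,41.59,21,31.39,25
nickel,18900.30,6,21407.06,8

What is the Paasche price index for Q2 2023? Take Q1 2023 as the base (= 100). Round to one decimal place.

Paasche price index uses current-period quantities as weights.
ΣP(Q2 2023)·Q(Q2 2023) = 136.47×40 + 31.39×25 + 21407.06×8 = 5458.8 + 784.75 + 171256.48 = 177500.03
ΣP(Q1 2023)·Q(Q2 2023) = 103.56×40 + 41.59×25 + 18900.30×8 = 4142.4 + 1039.75 + 151202.4 = 156384.55
Index = 177500.03 / 156384.55 × 100 = 113.5023

113.5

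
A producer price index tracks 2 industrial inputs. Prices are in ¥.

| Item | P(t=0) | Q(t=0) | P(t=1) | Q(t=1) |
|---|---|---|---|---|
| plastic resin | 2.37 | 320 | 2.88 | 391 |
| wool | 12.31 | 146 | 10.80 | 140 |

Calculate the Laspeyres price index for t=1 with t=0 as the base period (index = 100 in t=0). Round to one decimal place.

97.8

Laspeyres price index uses base-period quantities as weights.
ΣP(t=1)·Q(t=0) = 2.88×320 + 10.80×146 = 921.6 + 1576.8 = 2498.4
ΣP(t=0)·Q(t=0) = 2.37×320 + 12.31×146 = 758.4 + 1797.26 = 2555.66
Index = 2498.4 / 2555.66 × 100 = 97.7595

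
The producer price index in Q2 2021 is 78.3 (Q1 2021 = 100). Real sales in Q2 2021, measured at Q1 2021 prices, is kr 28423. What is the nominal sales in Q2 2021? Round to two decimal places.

22255.21

Nominal = Real × (Index/100) = 28423 × (78.3/100)
        = 28423 × 0.783 = 22255.2090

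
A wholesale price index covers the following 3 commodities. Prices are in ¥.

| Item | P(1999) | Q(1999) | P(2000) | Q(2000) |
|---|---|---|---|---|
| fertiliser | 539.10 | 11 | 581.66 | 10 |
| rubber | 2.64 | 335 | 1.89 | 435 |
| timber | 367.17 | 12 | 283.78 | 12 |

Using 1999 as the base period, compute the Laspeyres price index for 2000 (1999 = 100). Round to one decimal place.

Laspeyres price index uses base-period quantities as weights.
ΣP(2000)·Q(1999) = 581.66×11 + 1.89×335 + 283.78×12 = 6398.26 + 633.15 + 3405.36 = 10436.77
ΣP(1999)·Q(1999) = 539.10×11 + 2.64×335 + 367.17×12 = 5930.1 + 884.4 + 4406.04 = 11220.54
Index = 10436.77 / 11220.54 × 100 = 93.0149

93.0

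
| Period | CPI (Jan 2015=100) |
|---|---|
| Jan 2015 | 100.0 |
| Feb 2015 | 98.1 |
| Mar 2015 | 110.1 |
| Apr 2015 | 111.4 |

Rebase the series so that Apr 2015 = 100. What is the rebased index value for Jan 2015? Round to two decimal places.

89.77

Rebased(Jan 2015) = 100.0 / 111.4 × 100 = 89.7666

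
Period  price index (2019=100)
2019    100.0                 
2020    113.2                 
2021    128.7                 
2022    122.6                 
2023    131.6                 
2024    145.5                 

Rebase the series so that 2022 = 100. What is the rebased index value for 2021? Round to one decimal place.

105.0

Rebased(2021) = 128.7 / 122.6 × 100 = 104.9755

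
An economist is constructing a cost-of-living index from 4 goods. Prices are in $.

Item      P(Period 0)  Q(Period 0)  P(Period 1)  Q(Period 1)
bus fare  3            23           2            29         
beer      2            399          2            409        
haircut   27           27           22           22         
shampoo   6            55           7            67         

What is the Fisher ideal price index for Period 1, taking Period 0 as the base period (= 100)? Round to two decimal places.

95.43

Laspeyres component (base-period weights):
ΣP(Period 1)Q(Period 0) = 2×23 + 2×399 + 22×27 + 7×55 = 46 + 798 + 594 + 385 = 1823
ΣP(Period 0)Q(Period 0) = 3×23 + 2×399 + 27×27 + 6×55 = 69 + 798 + 729 + 330 = 1926
L = 1823 / 1926 × 100 = 94.6521
Paasche component (current-period weights):
ΣP(Period 1)Q(Period 1) = 2×29 + 2×409 + 22×22 + 7×67 = 58 + 818 + 484 + 469 = 1829
ΣP(Period 0)Q(Period 1) = 3×29 + 2×409 + 27×22 + 6×67 = 87 + 818 + 594 + 402 = 1901
P = 1829 / 1901 × 100 = 96.2125
Fisher = √(L × P) = √(94.6521 × 96.2125) = 95.4291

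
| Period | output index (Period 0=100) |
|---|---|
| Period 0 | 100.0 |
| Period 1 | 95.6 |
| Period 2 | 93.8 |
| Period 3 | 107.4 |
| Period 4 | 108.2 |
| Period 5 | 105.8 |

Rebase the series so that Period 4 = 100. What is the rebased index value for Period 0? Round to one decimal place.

Rebased(Period 0) = 100.0 / 108.2 × 100 = 92.4214

92.4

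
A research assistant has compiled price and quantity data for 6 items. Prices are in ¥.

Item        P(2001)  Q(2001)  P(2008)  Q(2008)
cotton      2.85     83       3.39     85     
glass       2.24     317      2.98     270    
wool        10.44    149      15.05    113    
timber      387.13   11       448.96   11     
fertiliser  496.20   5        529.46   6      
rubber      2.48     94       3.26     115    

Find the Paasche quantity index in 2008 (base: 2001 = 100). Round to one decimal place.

99.3

Paasche quantity index uses current-period prices as weights.
ΣP(2008)·Q(2008) = 3.39×85 + 2.98×270 + 15.05×113 + 448.96×11 + 529.46×6 + 3.26×115 = 288.15 + 804.6 + 1700.65 + 4938.56 + 3176.76 + 374.9 = 11283.62
ΣP(2008)·Q(2001) = 3.39×83 + 2.98×317 + 15.05×149 + 448.96×11 + 529.46×5 + 3.26×94 = 281.37 + 944.66 + 2242.45 + 4938.56 + 2647.3 + 306.44 = 11360.78
Index = 11283.62 / 11360.78 × 100 = 99.3208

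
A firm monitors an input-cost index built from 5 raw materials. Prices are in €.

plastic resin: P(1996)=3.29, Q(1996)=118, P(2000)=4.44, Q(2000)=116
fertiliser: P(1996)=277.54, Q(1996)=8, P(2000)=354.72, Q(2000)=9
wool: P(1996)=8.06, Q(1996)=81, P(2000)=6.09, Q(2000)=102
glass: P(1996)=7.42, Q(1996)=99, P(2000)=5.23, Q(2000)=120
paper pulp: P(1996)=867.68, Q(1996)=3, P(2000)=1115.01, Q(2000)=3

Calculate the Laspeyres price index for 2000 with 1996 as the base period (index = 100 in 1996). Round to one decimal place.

117.0

Laspeyres price index uses base-period quantities as weights.
ΣP(2000)·Q(1996) = 4.44×118 + 354.72×8 + 6.09×81 + 5.23×99 + 1115.01×3 = 523.92 + 2837.76 + 493.29 + 517.77 + 3345.03 = 7717.77
ΣP(1996)·Q(1996) = 3.29×118 + 277.54×8 + 8.06×81 + 7.42×99 + 867.68×3 = 388.22 + 2220.32 + 652.86 + 734.58 + 2603.04 = 6599.02
Index = 7717.77 / 6599.02 × 100 = 116.9533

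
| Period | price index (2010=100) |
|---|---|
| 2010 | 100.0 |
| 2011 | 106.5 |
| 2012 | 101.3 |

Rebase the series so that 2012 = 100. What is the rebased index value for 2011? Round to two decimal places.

105.13

Rebased(2011) = 106.5 / 101.3 × 100 = 105.1333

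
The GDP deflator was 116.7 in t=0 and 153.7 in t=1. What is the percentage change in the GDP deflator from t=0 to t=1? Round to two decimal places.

31.71%

Change = (153.7 − 116.7) / 116.7 × 100
       = 37.0 / 116.7 × 100 = 31.7052%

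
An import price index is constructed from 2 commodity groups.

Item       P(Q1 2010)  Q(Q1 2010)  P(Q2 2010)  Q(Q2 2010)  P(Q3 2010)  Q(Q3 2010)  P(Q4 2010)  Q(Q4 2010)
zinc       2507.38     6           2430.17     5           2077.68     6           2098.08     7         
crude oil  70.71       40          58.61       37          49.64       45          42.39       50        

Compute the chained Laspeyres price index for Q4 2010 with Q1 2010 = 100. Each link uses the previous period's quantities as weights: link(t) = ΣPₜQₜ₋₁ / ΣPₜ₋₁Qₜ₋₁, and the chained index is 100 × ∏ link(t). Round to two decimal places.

Link Q1 2010→Q2 2010:
ΣP(Q2 2010)Q(Q1 2010) = 2430.17×6 + 58.61×40 = 14581.02 + 2344.4 = 16925.42
ΣP(Q1 2010)Q(Q1 2010) = 2507.38×6 + 70.71×40 = 15044.28 + 2828.4 = 17872.68
link = 16925.42/17872.68 = 0.947000
Link Q2 2010→Q3 2010:
ΣP(Q3 2010)Q(Q2 2010) = 2077.68×5 + 49.64×37 = 10388.4 + 1836.68 = 12225.08
ΣP(Q2 2010)Q(Q2 2010) = 2430.17×5 + 58.61×37 = 12150.85 + 2168.57 = 14319.42
link = 12225.08/14319.42 = 0.853741
Link Q3 2010→Q4 2010:
ΣP(Q4 2010)Q(Q3 2010) = 2098.08×6 + 42.39×45 = 12588.48 + 1907.55 = 14496.03
ΣP(Q3 2010)Q(Q3 2010) = 2077.68×6 + 49.64×45 = 12466.08 + 2233.8 = 14699.88
link = 14496.03/14699.88 = 0.986133
Chained index = 100 × 0.947000 × 0.853741 × 0.986133 = 79.7281

79.73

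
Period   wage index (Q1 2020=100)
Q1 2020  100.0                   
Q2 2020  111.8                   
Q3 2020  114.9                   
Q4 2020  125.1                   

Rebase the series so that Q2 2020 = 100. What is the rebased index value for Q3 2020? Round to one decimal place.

102.8

Rebased(Q3 2020) = 114.9 / 111.8 × 100 = 102.7728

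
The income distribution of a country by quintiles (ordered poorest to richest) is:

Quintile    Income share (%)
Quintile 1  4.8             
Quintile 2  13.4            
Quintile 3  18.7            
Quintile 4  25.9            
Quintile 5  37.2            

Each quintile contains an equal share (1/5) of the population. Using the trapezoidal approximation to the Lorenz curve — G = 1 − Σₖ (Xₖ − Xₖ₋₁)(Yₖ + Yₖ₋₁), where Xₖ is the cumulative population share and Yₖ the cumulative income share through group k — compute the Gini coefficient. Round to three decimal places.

0.309

Cumulative income shares Yₖ: 0.0480, 0.1820, 0.3690, 0.6280, 1.0000
Σ (Xₖ−Xₖ₋₁)(Yₖ+Yₖ₋₁) = (1/5)(0.0480+0.0000) + (1/5)(0.1820+0.0480) + (1/5)(0.3690+0.1820) + (1/5)(0.6280+0.3690) + (1/5)(1.0000+0.6280)
  = 0.0096 + 0.0460 + 0.1102 + 0.1994 + 0.3256 = 0.6908
G = 1 − 0.6908 = 0.3092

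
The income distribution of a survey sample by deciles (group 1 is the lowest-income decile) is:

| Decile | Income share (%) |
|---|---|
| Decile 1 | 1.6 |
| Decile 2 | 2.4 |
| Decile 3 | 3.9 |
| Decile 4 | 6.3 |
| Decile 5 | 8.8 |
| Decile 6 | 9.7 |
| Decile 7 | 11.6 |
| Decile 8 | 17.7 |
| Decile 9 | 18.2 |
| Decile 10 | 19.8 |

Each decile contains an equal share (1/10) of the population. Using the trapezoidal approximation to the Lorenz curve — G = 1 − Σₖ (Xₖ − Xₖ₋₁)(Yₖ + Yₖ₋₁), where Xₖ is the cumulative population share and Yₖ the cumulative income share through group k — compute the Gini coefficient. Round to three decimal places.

Cumulative income shares Yₖ: 0.0160, 0.0400, 0.0790, 0.1420, 0.2300, 0.3270, 0.4430, 0.6200, 0.8020, 1.0000
Σ (Xₖ−Xₖ₋₁)(Yₖ+Yₖ₋₁) = (1/10)(0.0160+0.0000) + (1/10)(0.0400+0.0160) + (1/10)(0.0790+0.0400) + (1/10)(0.1420+0.0790) + (1/10)(0.2300+0.1420) + (1/10)(0.3270+0.2300) + (1/10)(0.4430+0.3270) + (1/10)(0.6200+0.4430) + (1/10)(0.8020+0.6200) + (1/10)(1.0000+0.8020)
  = 0.0016 + 0.0056 + 0.0119 + 0.0221 + 0.0372 + 0.0557 + 0.0770 + 0.1063 + 0.1422 + 0.1802 = 0.6398
G = 1 − 0.6398 = 0.3602

0.360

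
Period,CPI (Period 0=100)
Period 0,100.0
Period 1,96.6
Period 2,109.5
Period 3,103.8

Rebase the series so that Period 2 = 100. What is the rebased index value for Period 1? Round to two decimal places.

88.22

Rebased(Period 1) = 96.6 / 109.5 × 100 = 88.2192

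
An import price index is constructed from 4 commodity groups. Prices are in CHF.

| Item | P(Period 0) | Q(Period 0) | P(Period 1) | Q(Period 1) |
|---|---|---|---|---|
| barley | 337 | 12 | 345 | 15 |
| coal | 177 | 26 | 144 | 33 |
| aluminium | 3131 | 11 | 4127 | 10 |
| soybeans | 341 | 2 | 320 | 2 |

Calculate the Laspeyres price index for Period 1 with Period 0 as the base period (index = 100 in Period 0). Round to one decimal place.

Laspeyres price index uses base-period quantities as weights.
ΣP(Period 1)·Q(Period 0) = 345×12 + 144×26 + 4127×11 + 320×2 = 4140 + 3744 + 45397 + 640 = 53921
ΣP(Period 0)·Q(Period 0) = 337×12 + 177×26 + 3131×11 + 341×2 = 4044 + 4602 + 34441 + 682 = 43769
Index = 53921 / 43769 × 100 = 123.1945

123.2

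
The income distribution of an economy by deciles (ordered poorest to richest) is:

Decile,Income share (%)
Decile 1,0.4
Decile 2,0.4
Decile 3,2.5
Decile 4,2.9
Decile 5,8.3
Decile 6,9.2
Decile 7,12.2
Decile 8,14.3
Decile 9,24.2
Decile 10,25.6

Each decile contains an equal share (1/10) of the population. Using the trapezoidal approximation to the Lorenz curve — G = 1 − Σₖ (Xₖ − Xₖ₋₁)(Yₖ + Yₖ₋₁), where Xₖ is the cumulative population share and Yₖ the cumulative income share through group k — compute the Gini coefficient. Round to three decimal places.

Cumulative income shares Yₖ: 0.0040, 0.0080, 0.0330, 0.0620, 0.1450, 0.2370, 0.3590, 0.5020, 0.7440, 1.0000
Σ (Xₖ−Xₖ₋₁)(Yₖ+Yₖ₋₁) = (1/10)(0.0040+0.0000) + (1/10)(0.0080+0.0040) + (1/10)(0.0330+0.0080) + (1/10)(0.0620+0.0330) + (1/10)(0.1450+0.0620) + (1/10)(0.2370+0.1450) + (1/10)(0.3590+0.2370) + (1/10)(0.5020+0.3590) + (1/10)(0.7440+0.5020) + (1/10)(1.0000+0.7440)
  = 0.0004 + 0.0012 + 0.0041 + 0.0095 + 0.0207 + 0.0382 + 0.0596 + 0.0861 + 0.1246 + 0.1744 = 0.5188
G = 1 − 0.5188 = 0.4812

0.481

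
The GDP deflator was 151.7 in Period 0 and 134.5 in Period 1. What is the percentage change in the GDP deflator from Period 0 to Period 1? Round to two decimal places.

-11.34%

Change = (134.5 − 151.7) / 151.7 × 100
       = -17.2 / 151.7 × 100 = -11.3382%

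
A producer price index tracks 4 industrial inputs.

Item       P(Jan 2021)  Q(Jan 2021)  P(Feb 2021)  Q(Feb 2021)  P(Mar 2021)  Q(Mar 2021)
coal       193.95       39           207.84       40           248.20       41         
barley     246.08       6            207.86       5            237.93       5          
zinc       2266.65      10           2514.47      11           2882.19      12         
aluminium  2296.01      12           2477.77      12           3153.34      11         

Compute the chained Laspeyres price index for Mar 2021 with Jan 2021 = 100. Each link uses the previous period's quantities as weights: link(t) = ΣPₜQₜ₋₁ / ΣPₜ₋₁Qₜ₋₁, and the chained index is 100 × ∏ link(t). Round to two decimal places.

130.99

Link Jan 2021→Feb 2021:
ΣP(Feb 2021)Q(Jan 2021) = 207.84×39 + 207.86×6 + 2514.47×10 + 2477.77×12 = 8105.76 + 1247.16 + 25144.7 + 29733.24 = 64230.86
ΣP(Jan 2021)Q(Jan 2021) = 193.95×39 + 246.08×6 + 2266.65×10 + 2296.01×12 = 7564.05 + 1476.48 + 22666.5 + 27552.12 = 59259.15
link = 64230.86/59259.15 = 1.083898
Link Feb 2021→Mar 2021:
ΣP(Mar 2021)Q(Feb 2021) = 248.20×40 + 237.93×5 + 2882.19×11 + 3153.34×12 = 9928 + 1189.65 + 31704.09 + 37840.08 = 80661.82
ΣP(Feb 2021)Q(Feb 2021) = 207.84×40 + 207.86×5 + 2514.47×11 + 2477.77×12 = 8313.6 + 1039.3 + 27659.17 + 29733.24 = 66745.31
link = 80661.82/66745.31 = 1.208502
Chained index = 100 × 1.083898 × 1.208502 = 130.9892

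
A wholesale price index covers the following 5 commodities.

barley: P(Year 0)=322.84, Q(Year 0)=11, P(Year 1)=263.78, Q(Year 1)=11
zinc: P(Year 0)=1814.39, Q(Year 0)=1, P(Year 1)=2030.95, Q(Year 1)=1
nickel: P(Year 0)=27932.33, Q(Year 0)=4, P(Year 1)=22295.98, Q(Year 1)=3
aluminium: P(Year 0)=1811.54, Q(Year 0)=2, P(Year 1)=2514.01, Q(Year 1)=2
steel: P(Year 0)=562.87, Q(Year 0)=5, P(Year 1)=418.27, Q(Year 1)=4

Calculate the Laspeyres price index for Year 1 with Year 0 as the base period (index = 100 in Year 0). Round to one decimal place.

Laspeyres price index uses base-period quantities as weights.
ΣP(Year 1)·Q(Year 0) = 263.78×11 + 2030.95×1 + 22295.98×4 + 2514.01×2 + 418.27×5 = 2901.58 + 2030.95 + 89183.92 + 5028.02 + 2091.35 = 101235.82
ΣP(Year 0)·Q(Year 0) = 322.84×11 + 1814.39×1 + 27932.33×4 + 1811.54×2 + 562.87×5 = 3551.24 + 1814.39 + 111729.32 + 3623.08 + 2814.35 = 123532.38
Index = 101235.82 / 123532.38 × 100 = 81.9508

82.0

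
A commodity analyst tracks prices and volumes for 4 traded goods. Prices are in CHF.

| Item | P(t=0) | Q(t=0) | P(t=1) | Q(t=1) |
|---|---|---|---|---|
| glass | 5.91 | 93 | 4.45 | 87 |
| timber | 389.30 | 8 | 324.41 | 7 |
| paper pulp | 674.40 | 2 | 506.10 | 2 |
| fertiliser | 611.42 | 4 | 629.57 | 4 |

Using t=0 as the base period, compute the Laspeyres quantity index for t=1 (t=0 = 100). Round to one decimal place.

Laspeyres quantity index uses base-period prices as weights.
ΣP(t=0)·Q(t=1) = 5.91×87 + 389.30×7 + 674.40×2 + 611.42×4 = 514.17 + 2725.1 + 1348.8 + 2445.68 = 7033.75
ΣP(t=0)·Q(t=0) = 5.91×93 + 389.30×8 + 674.40×2 + 611.42×4 = 549.63 + 3114.4 + 1348.8 + 2445.68 = 7458.51
Index = 7033.75 / 7458.51 × 100 = 94.3050

94.3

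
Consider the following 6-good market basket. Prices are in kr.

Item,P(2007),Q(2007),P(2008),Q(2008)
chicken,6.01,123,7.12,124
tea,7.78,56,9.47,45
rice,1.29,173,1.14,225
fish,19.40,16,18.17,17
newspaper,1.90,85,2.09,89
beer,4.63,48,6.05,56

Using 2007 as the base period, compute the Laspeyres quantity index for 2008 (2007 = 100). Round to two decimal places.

102.46

Laspeyres quantity index uses base-period prices as weights.
ΣP(2007)·Q(2008) = 6.01×124 + 7.78×45 + 1.29×225 + 19.40×17 + 1.90×89 + 4.63×56 = 745.24 + 350.1 + 290.25 + 329.8 + 169.1 + 259.28 = 2143.77
ΣP(2007)·Q(2007) = 6.01×123 + 7.78×56 + 1.29×173 + 19.40×16 + 1.90×85 + 4.63×48 = 739.23 + 435.68 + 223.17 + 310.4 + 161.5 + 222.24 = 2092.22
Index = 2143.77 / 2092.22 × 100 = 102.4639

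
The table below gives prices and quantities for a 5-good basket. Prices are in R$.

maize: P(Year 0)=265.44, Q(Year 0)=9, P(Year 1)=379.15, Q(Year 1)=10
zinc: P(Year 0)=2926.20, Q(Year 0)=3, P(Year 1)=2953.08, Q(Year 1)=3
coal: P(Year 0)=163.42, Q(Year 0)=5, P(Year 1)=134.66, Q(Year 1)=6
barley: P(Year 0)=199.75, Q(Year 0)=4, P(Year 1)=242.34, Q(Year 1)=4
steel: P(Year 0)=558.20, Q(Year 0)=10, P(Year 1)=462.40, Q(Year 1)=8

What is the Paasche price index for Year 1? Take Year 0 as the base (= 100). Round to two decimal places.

102.54

Paasche price index uses current-period quantities as weights.
ΣP(Year 1)·Q(Year 1) = 379.15×10 + 2953.08×3 + 134.66×6 + 242.34×4 + 462.40×8 = 3791.5 + 8859.24 + 807.96 + 969.36 + 3699.2 = 18127.26
ΣP(Year 0)·Q(Year 1) = 265.44×10 + 2926.20×3 + 163.42×6 + 199.75×4 + 558.20×8 = 2654.4 + 8778.6 + 980.52 + 799 + 4465.6 = 17678.12
Index = 18127.26 / 17678.12 × 100 = 102.5407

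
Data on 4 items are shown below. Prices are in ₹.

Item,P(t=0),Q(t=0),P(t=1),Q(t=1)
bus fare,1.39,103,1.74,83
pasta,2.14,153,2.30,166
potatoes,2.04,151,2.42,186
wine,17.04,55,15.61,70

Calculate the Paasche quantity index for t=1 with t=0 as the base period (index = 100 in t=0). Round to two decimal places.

117.89

Paasche quantity index uses current-period prices as weights.
ΣP(t=1)·Q(t=1) = 1.74×83 + 2.30×166 + 2.42×186 + 15.61×70 = 144.42 + 381.8 + 450.12 + 1092.7 = 2069.04
ΣP(t=1)·Q(t=0) = 1.74×103 + 2.30×153 + 2.42×151 + 15.61×55 = 179.22 + 351.9 + 365.42 + 858.55 = 1755.09
Index = 2069.04 / 1755.09 × 100 = 117.8880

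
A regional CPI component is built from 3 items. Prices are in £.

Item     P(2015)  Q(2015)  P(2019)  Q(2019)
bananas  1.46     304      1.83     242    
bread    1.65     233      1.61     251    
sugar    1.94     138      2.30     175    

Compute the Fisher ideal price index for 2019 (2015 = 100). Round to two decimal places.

113.41

Laspeyres component (base-period weights):
ΣP(2019)Q(2015) = 1.83×304 + 1.61×233 + 2.30×138 = 556.32 + 375.13 + 317.4 = 1248.85
ΣP(2015)Q(2015) = 1.46×304 + 1.65×233 + 1.94×138 = 443.84 + 384.45 + 267.72 = 1096.01
L = 1248.85 / 1096.01 × 100 = 113.9451
Paasche component (current-period weights):
ΣP(2019)Q(2019) = 1.83×242 + 1.61×251 + 2.30×175 = 442.86 + 404.11 + 402.5 = 1249.47
ΣP(2015)Q(2019) = 1.46×242 + 1.65×251 + 1.94×175 = 353.32 + 414.15 + 339.5 = 1106.97
P = 1249.47 / 1106.97 × 100 = 112.8730
Fisher = √(L × P) = √(113.9451 × 112.8730) = 113.4078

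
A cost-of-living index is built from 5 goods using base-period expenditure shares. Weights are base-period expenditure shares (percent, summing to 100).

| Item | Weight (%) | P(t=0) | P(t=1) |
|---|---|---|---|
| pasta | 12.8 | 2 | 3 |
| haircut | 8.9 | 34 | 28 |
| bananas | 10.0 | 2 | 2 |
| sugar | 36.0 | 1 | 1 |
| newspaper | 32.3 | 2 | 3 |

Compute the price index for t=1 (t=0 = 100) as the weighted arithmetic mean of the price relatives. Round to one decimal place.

pasta: 12.8 × (3/2) = 12.8 × 1.500000 = 19.2000
haircut: 8.9 × (28/34) = 8.9 × 0.823529 = 7.3294
bananas: 10.0 × (2/2) = 10.0 × 1.000000 = 10.0000
sugar: 36.0 × (1/1) = 36.0 × 1.000000 = 36.0000
newspaper: 32.3 × (3/2) = 32.3 × 1.500000 = 48.4500
Index = Σ wᵢ·(p₁ᵢ/p₀ᵢ) = 19.2000 + 7.3294 + 10.0000 + 36.0000 + 48.4500 = 120.9794

121.0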